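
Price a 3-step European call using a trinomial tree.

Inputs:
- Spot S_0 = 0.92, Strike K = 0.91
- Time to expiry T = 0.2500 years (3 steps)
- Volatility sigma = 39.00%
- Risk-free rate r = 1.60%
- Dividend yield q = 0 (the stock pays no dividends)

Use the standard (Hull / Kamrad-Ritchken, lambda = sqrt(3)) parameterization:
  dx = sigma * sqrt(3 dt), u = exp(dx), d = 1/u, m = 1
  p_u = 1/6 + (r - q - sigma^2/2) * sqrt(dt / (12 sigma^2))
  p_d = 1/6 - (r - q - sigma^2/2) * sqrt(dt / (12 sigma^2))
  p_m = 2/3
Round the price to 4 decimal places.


Answer: Price = V(0,0) = 0.0731

Derivation:
dt = T/N = 0.083333; dx = sigma*sqrt(3*dt) = 0.195000
u = exp(dx) = 1.215311; d = 1/u = 0.822835
p_u = 0.153835, p_m = 0.666667, p_d = 0.179498
Discount per step: exp(-r*dt) = 0.998668
Stock lattice S(k, j) with j the centered position index:
  k=0: S(0,+0) = 0.9200
  k=1: S(1,-1) = 0.7570; S(1,+0) = 0.9200; S(1,+1) = 1.1181
  k=2: S(2,-2) = 0.6229; S(2,-1) = 0.7570; S(2,+0) = 0.9200; S(2,+1) = 1.1181; S(2,+2) = 1.3588
  k=3: S(3,-3) = 0.5125; S(3,-2) = 0.6229; S(3,-1) = 0.7570; S(3,+0) = 0.9200; S(3,+1) = 1.1181; S(3,+2) = 1.3588; S(3,+3) = 1.6514
Terminal payoffs V(N, j) = max(S_T - K, 0):
  V(3,-3) = 0.000000; V(3,-2) = 0.000000; V(3,-1) = 0.000000; V(3,+0) = 0.010000; V(3,+1) = 0.208086; V(3,+2) = 0.448822; V(3,+3) = 0.741392
Backward induction: V(k, j) = exp(-r*dt) * [p_u * V(k+1, j+1) + p_m * V(k+1, j) + p_d * V(k+1, j-1)]
  V(2,-2) = exp(-r*dt) * [p_u*0.000000 + p_m*0.000000 + p_d*0.000000] = 0.000000
  V(2,-1) = exp(-r*dt) * [p_u*0.010000 + p_m*0.000000 + p_d*0.000000] = 0.001536
  V(2,+0) = exp(-r*dt) * [p_u*0.208086 + p_m*0.010000 + p_d*0.000000] = 0.038626
  V(2,+1) = exp(-r*dt) * [p_u*0.448822 + p_m*0.208086 + p_d*0.010000] = 0.209285
  V(2,+2) = exp(-r*dt) * [p_u*0.741392 + p_m*0.448822 + p_d*0.208086] = 0.450018
  V(1,-1) = exp(-r*dt) * [p_u*0.038626 + p_m*0.001536 + p_d*0.000000] = 0.006957
  V(1,+0) = exp(-r*dt) * [p_u*0.209285 + p_m*0.038626 + p_d*0.001536] = 0.058144
  V(1,+1) = exp(-r*dt) * [p_u*0.450018 + p_m*0.209285 + p_d*0.038626] = 0.215398
  V(0,+0) = exp(-r*dt) * [p_u*0.215398 + p_m*0.058144 + p_d*0.006957] = 0.073050


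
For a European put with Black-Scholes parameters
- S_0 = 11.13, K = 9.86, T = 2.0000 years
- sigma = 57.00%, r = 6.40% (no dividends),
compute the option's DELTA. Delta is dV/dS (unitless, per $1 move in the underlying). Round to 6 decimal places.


Answer: Delta = -0.238189

Derivation:
d1 = 0.7121408811; d2 = -0.0939608494
phi(d1) = 0.3095886338; exp(-qT) = 1.0000000000; exp(-rT) = 0.8798533791
N(-d1) = 0.2381887706
Delta = -exp(-qT) * N(-d1) = -1.0000000000 * 0.2381887706 = -0.238189


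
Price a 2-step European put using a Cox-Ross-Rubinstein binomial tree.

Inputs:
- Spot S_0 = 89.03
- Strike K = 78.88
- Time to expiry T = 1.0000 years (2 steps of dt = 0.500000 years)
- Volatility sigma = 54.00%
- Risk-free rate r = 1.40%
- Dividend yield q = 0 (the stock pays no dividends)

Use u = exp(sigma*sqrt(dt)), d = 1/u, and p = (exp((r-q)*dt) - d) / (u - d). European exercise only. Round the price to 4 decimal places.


dt = T/N = 0.500000
u = exp(sigma*sqrt(dt)) = 1.464974; d = 1/u = 0.682606
p = (exp((r-q)*dt) - d) / (u - d) = 0.414662
Discount per step: exp(-r*dt) = 0.993024
Stock lattice S(k, i) with i counting down-moves:
  k=0: S(0,0) = 89.0300
  k=1: S(1,0) = 130.4267; S(1,1) = 60.7724
  k=2: S(2,0) = 191.0717; S(2,1) = 89.0300; S(2,2) = 41.4836
Terminal payoffs V(N, i) = max(K - S_T, 0):
  V(2,0) = 0.000000; V(2,1) = 0.000000; V(2,2) = 37.396404
Backward induction: V(k, i) = exp(-r*dt) * [p * V(k+1, i) + (1-p) * V(k+1, i+1)].
  V(1,0) = exp(-r*dt) * [p*0.000000 + (1-p)*0.000000] = 0.000000
  V(1,1) = exp(-r*dt) * [p*0.000000 + (1-p)*37.396404] = 21.736832
  V(0,0) = exp(-r*dt) * [p*0.000000 + (1-p)*21.736832] = 12.634634

Answer: Price = V(0,0) = 12.6346


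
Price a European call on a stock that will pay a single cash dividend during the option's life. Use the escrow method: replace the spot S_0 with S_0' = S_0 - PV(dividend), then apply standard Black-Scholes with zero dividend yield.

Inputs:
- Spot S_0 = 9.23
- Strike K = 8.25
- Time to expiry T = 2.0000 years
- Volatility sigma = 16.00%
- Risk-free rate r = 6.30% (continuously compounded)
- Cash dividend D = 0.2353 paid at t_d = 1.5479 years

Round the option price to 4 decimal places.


Answer: Price = 1.9105

Derivation:
PV(D) = D * exp(-r * t_d) = 0.2353 * 0.90708629 = 0.21343740
S_0' = S_0 - PV(D) = 9.2300 - 0.21343740 = 9.01656260
d1 = (ln(S_0'/K) + (r + sigma^2/2)*T) / (sigma*sqrt(T)) = 1.06264880
d2 = d1 - sigma*sqrt(T) = 0.83637463
exp(-rT) = 0.88161485
N(d1) = 0.85602938; N(d2) = 0.79852791
C = S_0' * N(d1) - K * exp(-rT) * N(d2) = 9.01656260 * 0.85602938 - 8.2500 * 0.88161485 * 0.79852791 = 1.9105


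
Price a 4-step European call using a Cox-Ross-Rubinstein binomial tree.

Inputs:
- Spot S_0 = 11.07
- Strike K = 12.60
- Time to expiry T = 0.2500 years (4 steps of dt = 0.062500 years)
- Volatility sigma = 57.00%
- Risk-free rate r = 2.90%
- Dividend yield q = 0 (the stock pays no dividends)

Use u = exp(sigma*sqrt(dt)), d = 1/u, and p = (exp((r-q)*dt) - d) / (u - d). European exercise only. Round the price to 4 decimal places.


dt = T/N = 0.062500
u = exp(sigma*sqrt(dt)) = 1.153153; d = 1/u = 0.867188
p = (exp((r-q)*dt) - d) / (u - d) = 0.470779
Discount per step: exp(-r*dt) = 0.998189
Stock lattice S(k, i) with i counting down-moves:
  k=0: S(0,0) = 11.0700
  k=1: S(1,0) = 12.7654; S(1,1) = 9.5998
  k=2: S(2,0) = 14.7205; S(2,1) = 11.0700; S(2,2) = 8.3248
  k=3: S(3,0) = 16.9750; S(3,1) = 12.7654; S(3,2) = 9.5998; S(3,3) = 7.2192
  k=4: S(4,0) = 19.5747; S(4,1) = 14.7205; S(4,2) = 11.0700; S(4,3) = 8.3248; S(4,4) = 6.2604
Terminal payoffs V(N, i) = max(S_T - K, 0):
  V(4,0) = 6.974716; V(4,1) = 2.120466; V(4,2) = 0.000000; V(4,3) = 0.000000; V(4,4) = 0.000000
Backward induction: V(k, i) = exp(-r*dt) * [p * V(k+1, i) + (1-p) * V(k+1, i+1)].
  V(3,0) = exp(-r*dt) * [p*6.974716 + (1-p)*2.120466] = 4.397767
  V(3,1) = exp(-r*dt) * [p*2.120466 + (1-p)*0.000000] = 0.996463
  V(3,2) = exp(-r*dt) * [p*0.000000 + (1-p)*0.000000] = 0.000000
  V(3,3) = exp(-r*dt) * [p*0.000000 + (1-p)*0.000000] = 0.000000
  V(2,0) = exp(-r*dt) * [p*4.397767 + (1-p)*0.996463] = 2.593022
  V(2,1) = exp(-r*dt) * [p*0.996463 + (1-p)*0.000000] = 0.468265
  V(2,2) = exp(-r*dt) * [p*0.000000 + (1-p)*0.000000] = 0.000000
  V(1,0) = exp(-r*dt) * [p*2.593022 + (1-p)*0.468265] = 1.465896
  V(1,1) = exp(-r*dt) * [p*0.468265 + (1-p)*0.000000] = 0.220050
  V(0,0) = exp(-r*dt) * [p*1.465896 + (1-p)*0.220050] = 0.805108

Answer: Price = V(0,0) = 0.8051


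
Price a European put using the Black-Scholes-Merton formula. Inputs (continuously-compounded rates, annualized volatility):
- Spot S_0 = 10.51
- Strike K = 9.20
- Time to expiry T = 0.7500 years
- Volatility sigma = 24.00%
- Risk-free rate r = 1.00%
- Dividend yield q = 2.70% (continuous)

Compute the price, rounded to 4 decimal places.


Answer: Price = 0.3506

Derivation:
d1 = (ln(S/K) + (r - q + 0.5*sigma^2) * T) / (sigma * sqrt(T)) = 0.68307129
d2 = d1 - sigma * sqrt(T) = 0.47522519
exp(-rT) = 0.99252805; exp(-qT) = 0.97995365
P = K * exp(-rT) * N(-d2) - S_0 * exp(-qT) * N(-d1)
N(-d1) = 0.24728090; N(-d2) = 0.31731324
P = 9.2000 * 0.99252805 * 0.31731324 - 10.5100 * 0.97995365 * 0.24728090 = 0.3506


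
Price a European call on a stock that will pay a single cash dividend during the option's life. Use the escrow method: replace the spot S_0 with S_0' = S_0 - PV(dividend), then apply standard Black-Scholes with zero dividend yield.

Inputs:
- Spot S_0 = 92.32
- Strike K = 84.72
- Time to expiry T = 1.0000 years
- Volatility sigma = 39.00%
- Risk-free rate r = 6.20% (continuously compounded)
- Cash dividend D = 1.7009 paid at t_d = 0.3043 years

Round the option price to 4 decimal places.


PV(D) = D * exp(-r * t_d) = 1.7009 * 0.98131026 = 1.66911062
S_0' = S_0 - PV(D) = 92.3200 - 1.66911062 = 90.65088938
d1 = (ln(S_0'/K) + (r + sigma^2/2)*T) / (sigma*sqrt(T)) = 0.52747192
d2 = d1 - sigma*sqrt(T) = 0.13747192
exp(-rT) = 0.93988289
N(d1) = 0.70106704; N(d2) = 0.55467110
C = S_0' * N(d1) - K * exp(-rT) * N(d2) = 90.65088938 * 0.70106704 - 84.7200 * 0.93988289 * 0.55467110 = 19.3856

Answer: Price = 19.3856


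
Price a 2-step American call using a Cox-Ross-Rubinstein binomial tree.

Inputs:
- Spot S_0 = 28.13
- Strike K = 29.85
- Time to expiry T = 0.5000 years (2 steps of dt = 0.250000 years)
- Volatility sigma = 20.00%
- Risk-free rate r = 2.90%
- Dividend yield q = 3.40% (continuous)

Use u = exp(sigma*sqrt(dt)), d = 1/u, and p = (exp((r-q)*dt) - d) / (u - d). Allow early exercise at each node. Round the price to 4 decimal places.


Answer: Price = V(0,0) = 0.9764

Derivation:
dt = T/N = 0.250000
u = exp(sigma*sqrt(dt)) = 1.105171; d = 1/u = 0.904837
p = (exp((r-q)*dt) - d) / (u - d) = 0.468785
Discount per step: exp(-r*dt) = 0.992776
Stock lattice S(k, i) with i counting down-moves:
  k=0: S(0,0) = 28.1300
  k=1: S(1,0) = 31.0885; S(1,1) = 25.4531
  k=2: S(2,0) = 34.3581; S(2,1) = 28.1300; S(2,2) = 23.0309
Terminal payoffs V(N, i) = max(S_T - K, 0):
  V(2,0) = 4.508060; V(2,1) = 0.000000; V(2,2) = 0.000000
Backward induction: V(k, i) = exp(-r*dt) * [p * V(k+1, i) + (1-p) * V(k+1, i+1)]; then take max(V_cont, immediate exercise) for American.
  V(1,0) = exp(-r*dt) * [p*4.508060 + (1-p)*0.000000] = 2.098045; exercise = 1.238458; V(1,0) = max -> 2.098045
  V(1,1) = exp(-r*dt) * [p*0.000000 + (1-p)*0.000000] = 0.000000; exercise = 0.000000; V(1,1) = max -> 0.000000
  V(0,0) = exp(-r*dt) * [p*2.098045 + (1-p)*0.000000] = 0.976428; exercise = 0.000000; V(0,0) = max -> 0.976428


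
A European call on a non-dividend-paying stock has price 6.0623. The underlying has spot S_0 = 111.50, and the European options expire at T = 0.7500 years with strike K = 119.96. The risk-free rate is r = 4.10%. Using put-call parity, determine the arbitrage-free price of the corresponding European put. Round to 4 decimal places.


Answer: Put price = 10.8897

Derivation:
Put-call parity: C - P = S_0 * exp(-qT) - K * exp(-rT).
S_0 * exp(-qT) = 111.5000 * 1.00000000 = 111.50000000
K * exp(-rT) = 119.9600 * 0.96971797 = 116.32736795
P = C - S*exp(-qT) + K*exp(-rT)
P = 6.0623 - 111.50000000 + 116.32736795 = 10.8897


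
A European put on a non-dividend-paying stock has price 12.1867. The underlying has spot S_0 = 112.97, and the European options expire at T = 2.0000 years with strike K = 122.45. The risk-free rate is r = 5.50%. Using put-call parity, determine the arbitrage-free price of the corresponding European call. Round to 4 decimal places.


Answer: Call price = 15.4618

Derivation:
Put-call parity: C - P = S_0 * exp(-qT) - K * exp(-rT).
S_0 * exp(-qT) = 112.9700 * 1.00000000 = 112.97000000
K * exp(-rT) = 122.4500 * 0.89583414 = 109.69488987
C = P + S*exp(-qT) - K*exp(-rT)
C = 12.1867 + 112.97000000 - 109.69488987 = 15.4618


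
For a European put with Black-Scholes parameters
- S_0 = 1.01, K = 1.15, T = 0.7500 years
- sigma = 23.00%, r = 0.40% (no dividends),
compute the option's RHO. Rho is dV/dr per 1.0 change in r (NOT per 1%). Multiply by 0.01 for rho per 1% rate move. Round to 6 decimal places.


Answer: Rho = -0.661455

Derivation:
d1 = -0.5370568007; d2 = -0.7362426436
phi(d1) = 0.3453649701; exp(-qT) = 1.0000000000; exp(-rT) = 0.9970044955
N(-d2) = 0.7692084776
Rho = -K*T*exp(-rT)*N(-d2) = -1.1500 * 0.7500 * 0.9970044955 * 0.7692084776 = -0.661455


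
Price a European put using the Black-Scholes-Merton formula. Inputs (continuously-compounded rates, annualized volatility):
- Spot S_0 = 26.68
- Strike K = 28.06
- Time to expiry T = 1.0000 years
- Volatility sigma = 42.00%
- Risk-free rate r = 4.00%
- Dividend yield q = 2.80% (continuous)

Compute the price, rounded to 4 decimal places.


d1 = (ln(S/K) + (r - q + 0.5*sigma^2) * T) / (sigma * sqrt(T)) = 0.11849797
d2 = d1 - sigma * sqrt(T) = -0.30150203
exp(-rT) = 0.96078944; exp(-qT) = 0.97238837
P = K * exp(-rT) * N(-d2) - S_0 * exp(-qT) * N(-d1)
N(-d1) = 0.45283655; N(-d2) = 0.61848415
P = 28.0600 * 0.96078944 * 0.61848415 - 26.6800 * 0.97238837 * 0.45283655 = 4.9261

Answer: Price = 4.9261


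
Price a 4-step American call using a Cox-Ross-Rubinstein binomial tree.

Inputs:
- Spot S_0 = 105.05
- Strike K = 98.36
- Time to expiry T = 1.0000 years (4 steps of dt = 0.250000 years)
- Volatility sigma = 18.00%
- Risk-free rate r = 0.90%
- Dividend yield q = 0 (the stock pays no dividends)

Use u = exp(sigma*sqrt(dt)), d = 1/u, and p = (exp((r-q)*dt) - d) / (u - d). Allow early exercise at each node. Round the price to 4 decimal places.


Answer: Price = V(0,0) = 11.9869

Derivation:
dt = T/N = 0.250000
u = exp(sigma*sqrt(dt)) = 1.094174; d = 1/u = 0.913931
p = (exp((r-q)*dt) - d) / (u - d) = 0.490012
Discount per step: exp(-r*dt) = 0.997753
Stock lattice S(k, i) with i counting down-moves:
  k=0: S(0,0) = 105.0500
  k=1: S(1,0) = 114.9430; S(1,1) = 96.0085
  k=2: S(2,0) = 125.7677; S(2,1) = 105.0500; S(2,2) = 87.7451
  k=3: S(3,0) = 137.6118; S(3,1) = 114.9430; S(3,2) = 96.0085; S(3,3) = 80.1930
  k=4: S(4,0) = 150.5713; S(4,1) = 125.7677; S(4,2) = 105.0500; S(4,3) = 87.7451; S(4,4) = 73.2909
Terminal payoffs V(N, i) = max(S_T - K, 0):
  V(4,0) = 52.211255; V(4,1) = 27.407684; V(4,2) = 6.690000; V(4,3) = 0.000000; V(4,4) = 0.000000
Backward induction: V(k, i) = exp(-r*dt) * [p * V(k+1, i) + (1-p) * V(k+1, i+1)]; then take max(V_cont, immediate exercise) for American.
  V(3,0) = exp(-r*dt) * [p*52.211255 + (1-p)*27.407684] = 39.472827; exercise = 39.251766; V(3,0) = max -> 39.472827
  V(3,1) = exp(-r*dt) * [p*27.407684 + (1-p)*6.690000] = 16.804070; exercise = 16.583009; V(3,1) = max -> 16.804070
  V(3,2) = exp(-r*dt) * [p*6.690000 + (1-p)*0.000000] = 3.270815; exercise = 0.000000; V(3,2) = max -> 3.270815
  V(3,3) = exp(-r*dt) * [p*0.000000 + (1-p)*0.000000] = 0.000000; exercise = 0.000000; V(3,3) = max -> 0.000000
  V(2,0) = exp(-r*dt) * [p*39.472827 + (1-p)*16.804070] = 27.849310; exercise = 27.407684; V(2,0) = max -> 27.849310
  V(2,1) = exp(-r*dt) * [p*16.804070 + (1-p)*3.270815] = 9.880022; exercise = 6.690000; V(2,1) = max -> 9.880022
  V(2,2) = exp(-r*dt) * [p*3.270815 + (1-p)*0.000000] = 1.599138; exercise = 0.000000; V(2,2) = max -> 1.599138
  V(1,0) = exp(-r*dt) * [p*27.849310 + (1-p)*9.880022] = 18.643201; exercise = 16.583009; V(1,0) = max -> 18.643201
  V(1,1) = exp(-r*dt) * [p*9.880022 + (1-p)*1.599138] = 5.644160; exercise = 0.000000; V(1,1) = max -> 5.644160
  V(0,0) = exp(-r*dt) * [p*18.643201 + (1-p)*5.644160] = 11.986850; exercise = 6.690000; V(0,0) = max -> 11.986850


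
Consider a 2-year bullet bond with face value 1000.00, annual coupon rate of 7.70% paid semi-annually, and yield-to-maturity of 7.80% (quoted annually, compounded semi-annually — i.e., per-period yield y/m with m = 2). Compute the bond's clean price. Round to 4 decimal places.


Answer: Price = 998.1808

Derivation:
Coupon per period c = face * coupon_rate / m = 38.500000
Periods per year m = 2; per-period yield y/m = 0.039000
Number of cashflows N = 4
Cashflows (t years, CF_t, discount factor 1/(1+y/m)^(m*t), PV):
  t = 0.5000: CF_t = 38.500000, DF = 0.962464, PV = 37.054860
  t = 1.0000: CF_t = 38.500000, DF = 0.926337, PV = 35.663966
  t = 1.5000: CF_t = 38.500000, DF = 0.891566, PV = 34.325280
  t = 2.0000: CF_t = 1038.500000, DF = 0.858100, PV = 891.136661
Price P = sum_t PV_t = 998.180767


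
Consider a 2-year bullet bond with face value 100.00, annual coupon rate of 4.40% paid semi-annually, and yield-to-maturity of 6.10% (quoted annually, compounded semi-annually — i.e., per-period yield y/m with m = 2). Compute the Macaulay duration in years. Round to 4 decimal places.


Answer: Macaulay duration = 1.9352 years

Derivation:
Coupon per period c = face * coupon_rate / m = 2.200000
Periods per year m = 2; per-period yield y/m = 0.030500
Number of cashflows N = 4
Cashflows (t years, CF_t, discount factor 1/(1+y/m)^(m*t), PV):
  t = 0.5000: CF_t = 2.200000, DF = 0.970403, PV = 2.134886
  t = 1.0000: CF_t = 2.200000, DF = 0.941681, PV = 2.071699
  t = 1.5000: CF_t = 2.200000, DF = 0.913810, PV = 2.010382
  t = 2.0000: CF_t = 102.200000, DF = 0.886764, PV = 90.627273
Price P = sum_t PV_t = 96.844240
Macaulay numerator sum_t t * PV_t:
  t * PV_t at t = 0.5000: 1.067443
  t * PV_t at t = 1.0000: 2.071699
  t * PV_t at t = 1.5000: 3.015574
  t * PV_t at t = 2.0000: 181.254546
Macaulay duration D = (sum_t t * PV_t) / P = 187.409262 / 96.844240 = 1.935162


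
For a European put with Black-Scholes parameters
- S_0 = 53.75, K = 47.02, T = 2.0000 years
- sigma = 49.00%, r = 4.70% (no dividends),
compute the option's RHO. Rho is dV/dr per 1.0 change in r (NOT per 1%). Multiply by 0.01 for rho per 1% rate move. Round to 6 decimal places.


d1 = 0.6751724304; d2 = -0.0177922152
phi(d1) = 0.3176302087; exp(-qT) = 1.0000000000; exp(-rT) = 0.9102827622
N(-d2) = 0.5070976924
Rho = -K*T*exp(-rT)*N(-d2) = -47.0200 * 2.0000 * 0.9102827622 * 0.5070976924 = -43.409079

Answer: Rho = -43.409079


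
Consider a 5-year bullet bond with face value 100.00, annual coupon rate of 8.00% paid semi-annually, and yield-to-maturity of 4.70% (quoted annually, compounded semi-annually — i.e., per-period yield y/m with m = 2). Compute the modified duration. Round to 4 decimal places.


Answer: Modified duration = 4.1793

Derivation:
Coupon per period c = face * coupon_rate / m = 4.000000
Periods per year m = 2; per-period yield y/m = 0.023500
Number of cashflows N = 10
Cashflows (t years, CF_t, discount factor 1/(1+y/m)^(m*t), PV):
  t = 0.5000: CF_t = 4.000000, DF = 0.977040, PV = 3.908158
  t = 1.0000: CF_t = 4.000000, DF = 0.954606, PV = 3.818425
  t = 1.5000: CF_t = 4.000000, DF = 0.932688, PV = 3.730753
  t = 2.0000: CF_t = 4.000000, DF = 0.911273, PV = 3.645093
  t = 2.5000: CF_t = 4.000000, DF = 0.890350, PV = 3.561400
  t = 3.0000: CF_t = 4.000000, DF = 0.869907, PV = 3.479629
  t = 3.5000: CF_t = 4.000000, DF = 0.849934, PV = 3.399735
  t = 4.0000: CF_t = 4.000000, DF = 0.830419, PV = 3.321676
  t = 4.5000: CF_t = 4.000000, DF = 0.811352, PV = 3.245408
  t = 5.0000: CF_t = 104.000000, DF = 0.792723, PV = 82.443205
Price P = sum_t PV_t = 114.553482
First compute Macaulay numerator sum_t t * PV_t:
  t * PV_t at t = 0.5000: 1.954079
  t * PV_t at t = 1.0000: 3.818425
  t * PV_t at t = 1.5000: 5.596129
  t * PV_t at t = 2.0000: 7.290186
  t * PV_t at t = 2.5000: 8.903500
  t * PV_t at t = 3.0000: 10.438886
  t * PV_t at t = 3.5000: 11.899072
  t * PV_t at t = 4.0000: 13.286702
  t * PV_t at t = 4.5000: 14.604338
  t * PV_t at t = 5.0000: 412.216027
Macaulay duration D = 490.007346 / 114.553482 = 4.277542
Modified duration = D / (1 + y/m) = 4.277542 / (1 + 0.023500) = 4.179328


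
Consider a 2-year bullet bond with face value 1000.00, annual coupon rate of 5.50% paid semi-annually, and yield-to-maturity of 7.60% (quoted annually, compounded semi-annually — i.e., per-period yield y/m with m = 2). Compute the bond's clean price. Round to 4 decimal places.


Answer: Price = 961.7058

Derivation:
Coupon per period c = face * coupon_rate / m = 27.500000
Periods per year m = 2; per-period yield y/m = 0.038000
Number of cashflows N = 4
Cashflows (t years, CF_t, discount factor 1/(1+y/m)^(m*t), PV):
  t = 0.5000: CF_t = 27.500000, DF = 0.963391, PV = 26.493256
  t = 1.0000: CF_t = 27.500000, DF = 0.928122, PV = 25.523368
  t = 1.5000: CF_t = 27.500000, DF = 0.894145, PV = 24.588987
  t = 2.0000: CF_t = 1027.500000, DF = 0.861411, PV = 885.100154
Price P = sum_t PV_t = 961.705766


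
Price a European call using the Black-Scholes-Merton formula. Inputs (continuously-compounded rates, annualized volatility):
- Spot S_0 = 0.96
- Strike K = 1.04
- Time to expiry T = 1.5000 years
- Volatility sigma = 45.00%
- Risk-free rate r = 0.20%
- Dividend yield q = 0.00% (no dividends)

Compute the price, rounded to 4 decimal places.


d1 = (ln(S/K) + (r - q + 0.5*sigma^2) * T) / (sigma * sqrt(T)) = 0.13577847
d2 = d1 - sigma * sqrt(T) = -0.41535672
exp(-rT) = 0.99700450; exp(-qT) = 1.00000000
C = S_0 * exp(-qT) * N(d1) - K * exp(-rT) * N(d2)
N(d1) = 0.55400179; N(d2) = 0.33894039
C = 0.9600 * 1.00000000 * 0.55400179 - 1.0400 * 0.99700450 * 0.33894039 = 0.1804

Answer: Price = 0.1804


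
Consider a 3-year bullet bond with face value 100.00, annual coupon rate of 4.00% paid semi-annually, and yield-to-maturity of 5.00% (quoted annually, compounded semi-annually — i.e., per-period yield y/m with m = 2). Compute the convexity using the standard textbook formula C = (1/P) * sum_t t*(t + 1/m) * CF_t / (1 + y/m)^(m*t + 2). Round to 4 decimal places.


Coupon per period c = face * coupon_rate / m = 2.000000
Periods per year m = 2; per-period yield y/m = 0.025000
Number of cashflows N = 6
Cashflows (t years, CF_t, discount factor 1/(1+y/m)^(m*t), PV):
  t = 0.5000: CF_t = 2.000000, DF = 0.975610, PV = 1.951220
  t = 1.0000: CF_t = 2.000000, DF = 0.951814, PV = 1.903629
  t = 1.5000: CF_t = 2.000000, DF = 0.928599, PV = 1.857199
  t = 2.0000: CF_t = 2.000000, DF = 0.905951, PV = 1.811901
  t = 2.5000: CF_t = 2.000000, DF = 0.883854, PV = 1.767709
  t = 3.0000: CF_t = 102.000000, DF = 0.862297, PV = 87.954280
Price P = sum_t PV_t = 97.245937
Convexity numerator sum_t t*(t + 1/m) * CF_t / (1+y/m)^(m*t + 2):
  t = 0.5000: term = 0.928599
  t = 1.0000: term = 2.717852
  t = 1.5000: term = 5.303126
  t = 2.0000: term = 8.622969
  t = 2.5000: term = 12.618979
  t = 3.0000: term = 879.019577
Convexity = (1/P) * sum = 909.211102 / 97.245937 = 9.349605

Answer: Convexity = 9.3496


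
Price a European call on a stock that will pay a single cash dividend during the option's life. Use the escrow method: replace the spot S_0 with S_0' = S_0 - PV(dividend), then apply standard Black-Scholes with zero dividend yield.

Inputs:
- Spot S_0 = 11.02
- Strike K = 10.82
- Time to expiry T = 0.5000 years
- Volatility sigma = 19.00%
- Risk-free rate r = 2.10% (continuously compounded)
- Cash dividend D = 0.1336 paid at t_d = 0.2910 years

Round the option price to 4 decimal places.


PV(D) = D * exp(-r * t_d) = 0.1336 * 0.99390763 = 0.13278606
S_0' = S_0 - PV(D) = 11.0200 - 0.13278606 = 10.88721394
d1 = (ln(S_0'/K) + (r + sigma^2/2)*T) / (sigma*sqrt(T)) = 0.19142344
d2 = d1 - sigma*sqrt(T) = 0.05707315
exp(-rT) = 0.98955493
N(d1) = 0.57590307; N(d2) = 0.52275654
C = S_0' * N(d1) - K * exp(-rT) * N(d2) = 10.88721394 * 0.57590307 - 10.8200 * 0.98955493 * 0.52275654 = 0.6728

Answer: Price = 0.6728


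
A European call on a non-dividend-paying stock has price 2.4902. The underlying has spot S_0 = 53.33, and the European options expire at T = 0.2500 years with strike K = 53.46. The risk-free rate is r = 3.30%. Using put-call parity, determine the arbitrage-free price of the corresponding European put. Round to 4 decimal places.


Put-call parity: C - P = S_0 * exp(-qT) - K * exp(-rT).
S_0 * exp(-qT) = 53.3300 * 1.00000000 = 53.33000000
K * exp(-rT) = 53.4600 * 0.99178394 = 53.02076932
P = C - S*exp(-qT) + K*exp(-rT)
P = 2.4902 - 53.33000000 + 53.02076932 = 2.1810

Answer: Put price = 2.1810


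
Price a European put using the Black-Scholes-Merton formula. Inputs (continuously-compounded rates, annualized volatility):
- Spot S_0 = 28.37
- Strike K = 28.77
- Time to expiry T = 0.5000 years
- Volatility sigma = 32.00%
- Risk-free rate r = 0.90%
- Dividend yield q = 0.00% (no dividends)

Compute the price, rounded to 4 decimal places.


d1 = (ln(S/K) + (r - q + 0.5*sigma^2) * T) / (sigma * sqrt(T)) = 0.07114852
d2 = d1 - sigma * sqrt(T) = -0.15512565
exp(-rT) = 0.99551011; exp(-qT) = 1.00000000
P = K * exp(-rT) * N(-d2) - S_0 * exp(-qT) * N(-d1)
N(-d1) = 0.47163978; N(-d2) = 0.56163887
P = 28.7700 * 0.99551011 * 0.56163887 - 28.3700 * 1.00000000 * 0.47163978 = 2.7054

Answer: Price = 2.7054


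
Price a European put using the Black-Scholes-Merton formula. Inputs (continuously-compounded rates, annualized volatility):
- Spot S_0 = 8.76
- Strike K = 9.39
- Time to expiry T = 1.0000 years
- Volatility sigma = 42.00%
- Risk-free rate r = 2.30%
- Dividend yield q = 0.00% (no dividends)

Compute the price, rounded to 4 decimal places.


d1 = (ln(S/K) + (r - q + 0.5*sigma^2) * T) / (sigma * sqrt(T)) = 0.09940622
d2 = d1 - sigma * sqrt(T) = -0.32059378
exp(-rT) = 0.97726248; exp(-qT) = 1.00000000
P = K * exp(-rT) * N(-d2) - S_0 * exp(-qT) * N(-d1)
N(-d1) = 0.46040787; N(-d2) = 0.62574087
P = 9.3900 * 0.97726248 * 0.62574087 - 8.7600 * 1.00000000 * 0.46040787 = 1.7089

Answer: Price = 1.7089


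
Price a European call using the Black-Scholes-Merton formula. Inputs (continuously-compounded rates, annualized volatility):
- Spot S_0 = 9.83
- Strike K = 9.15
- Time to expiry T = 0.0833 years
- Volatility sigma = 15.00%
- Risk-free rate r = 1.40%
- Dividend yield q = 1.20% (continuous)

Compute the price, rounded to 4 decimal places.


d1 = (ln(S/K) + (r - q + 0.5*sigma^2) * T) / (sigma * sqrt(T)) = 1.68132116
d2 = d1 - sigma * sqrt(T) = 1.63802855
exp(-rT) = 0.99883448; exp(-qT) = 0.99900090
C = S_0 * exp(-qT) * N(d1) - K * exp(-rT) * N(d2)
N(d1) = 0.95364973; N(d2) = 0.94929213
C = 9.8300 * 0.99900090 * 0.95364973 - 9.1500 * 0.99883448 * 0.94929213 = 0.6891

Answer: Price = 0.6891


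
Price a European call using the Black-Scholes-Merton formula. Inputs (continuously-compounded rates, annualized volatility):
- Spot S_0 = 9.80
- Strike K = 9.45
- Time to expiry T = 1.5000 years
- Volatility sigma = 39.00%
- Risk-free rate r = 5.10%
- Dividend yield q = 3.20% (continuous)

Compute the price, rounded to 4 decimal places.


Answer: Price = 2.0165

Derivation:
d1 = (ln(S/K) + (r - q + 0.5*sigma^2) * T) / (sigma * sqrt(T)) = 0.37463092
d2 = d1 - sigma * sqrt(T) = -0.10301958
exp(-rT) = 0.92635291; exp(-qT) = 0.95313379
C = S_0 * exp(-qT) * N(d1) - K * exp(-rT) * N(d2)
N(d1) = 0.64603251; N(d2) = 0.45897371
C = 9.8000 * 0.95313379 * 0.64603251 - 9.4500 * 0.92635291 * 0.45897371 = 2.0165


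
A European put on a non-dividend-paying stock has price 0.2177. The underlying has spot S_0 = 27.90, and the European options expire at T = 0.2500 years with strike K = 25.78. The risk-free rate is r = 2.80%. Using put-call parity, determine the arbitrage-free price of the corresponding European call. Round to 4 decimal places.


Answer: Call price = 2.5175

Derivation:
Put-call parity: C - P = S_0 * exp(-qT) - K * exp(-rT).
S_0 * exp(-qT) = 27.9000 * 1.00000000 = 27.90000000
K * exp(-rT) = 25.7800 * 0.99302444 = 25.60017014
C = P + S*exp(-qT) - K*exp(-rT)
C = 0.2177 + 27.90000000 - 25.60017014 = 2.5175


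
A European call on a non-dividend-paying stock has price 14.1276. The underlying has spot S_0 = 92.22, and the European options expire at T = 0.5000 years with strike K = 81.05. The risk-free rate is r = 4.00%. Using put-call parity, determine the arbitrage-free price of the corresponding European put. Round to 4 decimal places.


Put-call parity: C - P = S_0 * exp(-qT) - K * exp(-rT).
S_0 * exp(-qT) = 92.2200 * 1.00000000 = 92.22000000
K * exp(-rT) = 81.0500 * 0.98019867 = 79.44510247
P = C - S*exp(-qT) + K*exp(-rT)
P = 14.1276 - 92.22000000 + 79.44510247 = 1.3527

Answer: Put price = 1.3527


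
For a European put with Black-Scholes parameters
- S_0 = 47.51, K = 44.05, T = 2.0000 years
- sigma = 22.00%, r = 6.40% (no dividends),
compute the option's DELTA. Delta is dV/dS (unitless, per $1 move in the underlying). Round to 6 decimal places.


d1 = 0.8100064475; d2 = 0.4988794638
phi(d1) = 0.2873673962; exp(-qT) = 1.0000000000; exp(-rT) = 0.8798533791
N(-d1) = 0.2089682351
Delta = -exp(-qT) * N(-d1) = -1.0000000000 * 0.2089682351 = -0.208968

Answer: Delta = -0.208968


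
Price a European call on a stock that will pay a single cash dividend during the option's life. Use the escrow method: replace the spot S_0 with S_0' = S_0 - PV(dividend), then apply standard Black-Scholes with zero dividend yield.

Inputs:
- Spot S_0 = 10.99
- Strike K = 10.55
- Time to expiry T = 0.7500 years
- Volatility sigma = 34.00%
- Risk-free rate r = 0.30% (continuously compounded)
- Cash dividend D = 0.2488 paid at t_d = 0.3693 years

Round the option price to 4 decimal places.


Answer: Price = 1.3552

Derivation:
PV(D) = D * exp(-r * t_d) = 0.2488 * 0.99889271 = 0.24852451
S_0' = S_0 - PV(D) = 10.9900 - 0.24852451 = 10.74147549
d1 = (ln(S_0'/K) + (r + sigma^2/2)*T) / (sigma*sqrt(T)) = 0.21595142
d2 = d1 - sigma*sqrt(T) = -0.07849721
exp(-rT) = 0.99775253
N(d1) = 0.58548719; N(d2) = 0.46871627
C = S_0' * N(d1) - K * exp(-rT) * N(d2) = 10.74147549 * 0.58548719 - 10.5500 * 0.99775253 * 0.46871627 = 1.3552


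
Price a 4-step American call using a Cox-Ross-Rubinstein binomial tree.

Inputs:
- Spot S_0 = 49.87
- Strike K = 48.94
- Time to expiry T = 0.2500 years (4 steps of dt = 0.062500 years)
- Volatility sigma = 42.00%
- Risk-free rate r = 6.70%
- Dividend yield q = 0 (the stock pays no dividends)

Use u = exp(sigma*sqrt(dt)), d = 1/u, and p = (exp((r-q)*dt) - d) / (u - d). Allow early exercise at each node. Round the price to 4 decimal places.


Answer: Price = V(0,0) = 4.9341

Derivation:
dt = T/N = 0.062500
u = exp(sigma*sqrt(dt)) = 1.110711; d = 1/u = 0.900325
p = (exp((r-q)*dt) - d) / (u - d) = 0.493720
Discount per step: exp(-r*dt) = 0.995821
Stock lattice S(k, i) with i counting down-moves:
  k=0: S(0,0) = 49.8700
  k=1: S(1,0) = 55.3911; S(1,1) = 44.8992
  k=2: S(2,0) = 61.5235; S(2,1) = 49.8700; S(2,2) = 40.4238
  k=3: S(3,0) = 68.3348; S(3,1) = 55.3911; S(3,2) = 44.8992; S(3,3) = 36.3946
  k=4: S(4,0) = 75.9002; S(4,1) = 61.5235; S(4,2) = 49.8700; S(4,3) = 40.4238; S(4,4) = 32.7669
Terminal payoffs V(N, i) = max(S_T - K, 0):
  V(4,0) = 26.960223; V(4,1) = 12.583525; V(4,2) = 0.930000; V(4,3) = 0.000000; V(4,4) = 0.000000
Backward induction: V(k, i) = exp(-r*dt) * [p * V(k+1, i) + (1-p) * V(k+1, i+1)]; then take max(V_cont, immediate exercise) for American.
  V(3,0) = exp(-r*dt) * [p*26.960223 + (1-p)*12.583525] = 19.599340; exercise = 19.394832; V(3,0) = max -> 19.599340
  V(3,1) = exp(-r*dt) * [p*12.583525 + (1-p)*0.930000] = 6.655646; exercise = 6.451138; V(3,1) = max -> 6.655646
  V(3,2) = exp(-r*dt) * [p*0.930000 + (1-p)*0.000000] = 0.457241; exercise = 0.000000; V(3,2) = max -> 0.457241
  V(3,3) = exp(-r*dt) * [p*0.000000 + (1-p)*0.000000] = 0.000000; exercise = 0.000000; V(3,3) = max -> 0.000000
  V(2,0) = exp(-r*dt) * [p*19.599340 + (1-p)*6.655646] = 12.991686; exercise = 12.583525; V(2,0) = max -> 12.991686
  V(2,1) = exp(-r*dt) * [p*6.655646 + (1-p)*0.457241] = 3.502817; exercise = 0.930000; V(2,1) = max -> 3.502817
  V(2,2) = exp(-r*dt) * [p*0.457241 + (1-p)*0.000000] = 0.224805; exercise = 0.000000; V(2,2) = max -> 0.224805
  V(1,0) = exp(-r*dt) * [p*12.991686 + (1-p)*3.502817] = 8.153444; exercise = 6.451138; V(1,0) = max -> 8.153444
  V(1,1) = exp(-r*dt) * [p*3.502817 + (1-p)*0.224805] = 1.835522; exercise = 0.000000; V(1,1) = max -> 1.835522
  V(0,0) = exp(-r*dt) * [p*8.153444 + (1-p)*1.835522] = 4.934100; exercise = 0.930000; V(0,0) = max -> 4.934100


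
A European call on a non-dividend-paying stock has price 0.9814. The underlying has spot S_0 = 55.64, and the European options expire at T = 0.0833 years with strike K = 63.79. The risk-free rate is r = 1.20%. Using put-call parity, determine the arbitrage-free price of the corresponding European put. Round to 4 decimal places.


Put-call parity: C - P = S_0 * exp(-qT) - K * exp(-rT).
S_0 * exp(-qT) = 55.6400 * 1.00000000 = 55.64000000
K * exp(-rT) = 63.7900 * 0.99900090 = 63.72626737
P = C - S*exp(-qT) + K*exp(-rT)
P = 0.9814 - 55.64000000 + 63.72626737 = 9.0677

Answer: Put price = 9.0677


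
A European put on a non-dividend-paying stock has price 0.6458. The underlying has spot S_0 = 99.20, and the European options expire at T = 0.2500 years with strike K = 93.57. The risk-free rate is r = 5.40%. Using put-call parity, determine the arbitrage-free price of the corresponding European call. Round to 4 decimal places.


Answer: Call price = 7.5305

Derivation:
Put-call parity: C - P = S_0 * exp(-qT) - K * exp(-rT).
S_0 * exp(-qT) = 99.2000 * 1.00000000 = 99.20000000
K * exp(-rT) = 93.5700 * 0.98659072 = 92.31529333
C = P + S*exp(-qT) - K*exp(-rT)
C = 0.6458 + 99.20000000 - 92.31529333 = 7.5305


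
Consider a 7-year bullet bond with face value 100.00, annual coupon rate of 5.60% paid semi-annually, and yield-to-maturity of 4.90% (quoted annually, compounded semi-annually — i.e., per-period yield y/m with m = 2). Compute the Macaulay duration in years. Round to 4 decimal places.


Coupon per period c = face * coupon_rate / m = 2.800000
Periods per year m = 2; per-period yield y/m = 0.024500
Number of cashflows N = 14
Cashflows (t years, CF_t, discount factor 1/(1+y/m)^(m*t), PV):
  t = 0.5000: CF_t = 2.800000, DF = 0.976086, PV = 2.733041
  t = 1.0000: CF_t = 2.800000, DF = 0.952744, PV = 2.667682
  t = 1.5000: CF_t = 2.800000, DF = 0.929960, PV = 2.603887
  t = 2.0000: CF_t = 2.800000, DF = 0.907721, PV = 2.541617
  t = 2.5000: CF_t = 2.800000, DF = 0.886013, PV = 2.480837
  t = 3.0000: CF_t = 2.800000, DF = 0.864825, PV = 2.421510
  t = 3.5000: CF_t = 2.800000, DF = 0.844143, PV = 2.363602
  t = 4.0000: CF_t = 2.800000, DF = 0.823957, PV = 2.307078
  t = 4.5000: CF_t = 2.800000, DF = 0.804252, PV = 2.251907
  t = 5.0000: CF_t = 2.800000, DF = 0.785019, PV = 2.198054
  t = 5.5000: CF_t = 2.800000, DF = 0.766246, PV = 2.145490
  t = 6.0000: CF_t = 2.800000, DF = 0.747922, PV = 2.094182
  t = 6.5000: CF_t = 2.800000, DF = 0.730036, PV = 2.044102
  t = 7.0000: CF_t = 102.800000, DF = 0.712578, PV = 73.253037
Price P = sum_t PV_t = 104.106026
Macaulay numerator sum_t t * PV_t:
  t * PV_t at t = 0.5000: 1.366520
  t * PV_t at t = 1.0000: 2.667682
  t * PV_t at t = 1.5000: 3.905831
  t * PV_t at t = 2.0000: 5.083235
  t * PV_t at t = 2.5000: 6.202092
  t * PV_t at t = 3.0000: 7.264530
  t * PV_t at t = 3.5000: 8.272606
  t * PV_t at t = 4.0000: 9.228313
  t * PV_t at t = 4.5000: 10.133580
  t * PV_t at t = 5.0000: 10.990271
  t * PV_t at t = 5.5000: 11.800194
  t * PV_t at t = 6.0000: 12.565094
  t * PV_t at t = 6.5000: 13.286662
  t * PV_t at t = 7.0000: 512.771261
Macaulay duration D = (sum_t t * PV_t) / P = 615.537869 / 104.106026 = 5.912606

Answer: Macaulay duration = 5.9126 years


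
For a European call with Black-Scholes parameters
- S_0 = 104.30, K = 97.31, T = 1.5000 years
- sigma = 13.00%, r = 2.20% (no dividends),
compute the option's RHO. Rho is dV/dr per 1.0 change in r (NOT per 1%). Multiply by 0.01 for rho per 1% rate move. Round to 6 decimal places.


d1 = 0.7225655780; d2 = 0.5633487448
phi(d1) = 0.3072821062; exp(-qT) = 1.0000000000; exp(-rT) = 0.9675385596
N(d2) = 0.7134012841
Rho = K*T*exp(-rT)*N(d2) = 97.3100 * 1.5000 * 0.9675385596 * 0.7134012841 = 100.751356

Answer: Rho = 100.751356


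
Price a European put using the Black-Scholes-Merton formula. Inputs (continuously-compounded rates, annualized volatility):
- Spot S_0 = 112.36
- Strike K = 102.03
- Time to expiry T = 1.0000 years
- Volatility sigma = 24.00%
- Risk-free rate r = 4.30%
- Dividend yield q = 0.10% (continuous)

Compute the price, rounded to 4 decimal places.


d1 = (ln(S/K) + (r - q + 0.5*sigma^2) * T) / (sigma * sqrt(T)) = 0.69683798
d2 = d1 - sigma * sqrt(T) = 0.45683798
exp(-rT) = 0.95791139; exp(-qT) = 0.99900050
P = K * exp(-rT) * N(-d2) - S_0 * exp(-qT) * N(-d1)
N(-d1) = 0.24295210; N(-d2) = 0.32389375
P = 102.0300 * 0.95791139 * 0.32389375 - 112.3600 * 0.99900050 * 0.24295210 = 4.3852

Answer: Price = 4.3852


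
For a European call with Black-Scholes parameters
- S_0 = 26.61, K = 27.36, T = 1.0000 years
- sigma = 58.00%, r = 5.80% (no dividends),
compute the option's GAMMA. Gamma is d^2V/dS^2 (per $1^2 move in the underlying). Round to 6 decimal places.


Answer: Gamma = 0.024380

Derivation:
d1 = 0.3420775728; d2 = -0.2379224272
phi(d1) = 0.3762704674; exp(-qT) = 1.0000000000; exp(-rT) = 0.9436499474
Gamma = exp(-qT) * phi(d1) / (S * sigma * sqrt(T)) = 1.0000000000 * 0.3762704674 / (26.6100 * 0.5800 * 1.0000000000) = 0.024380


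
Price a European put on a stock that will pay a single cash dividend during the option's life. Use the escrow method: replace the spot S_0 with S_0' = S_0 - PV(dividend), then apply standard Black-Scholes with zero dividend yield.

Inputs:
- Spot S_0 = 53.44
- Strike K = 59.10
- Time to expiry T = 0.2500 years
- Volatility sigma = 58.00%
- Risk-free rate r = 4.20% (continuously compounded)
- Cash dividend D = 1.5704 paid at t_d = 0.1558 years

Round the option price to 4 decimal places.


Answer: Price = 10.1939

Derivation:
PV(D) = D * exp(-r * t_d) = 1.5704 * 0.99347776 = 1.56015748
S_0' = S_0 - PV(D) = 53.4400 - 1.56015748 = 51.87984252
d1 = (ln(S_0'/K) + (r + sigma^2/2)*T) / (sigma*sqrt(T)) = -0.26810552
d2 = d1 - sigma*sqrt(T) = -0.55810552
exp(-rT) = 0.98955493
N(-d1) = 0.60569095; N(-d2) = 0.71161383
P = K * exp(-rT) * N(-d2) - S_0' * N(-d1) = 59.1000 * 0.98955493 * 0.71161383 - 51.87984252 * 0.60569095 = 10.1939


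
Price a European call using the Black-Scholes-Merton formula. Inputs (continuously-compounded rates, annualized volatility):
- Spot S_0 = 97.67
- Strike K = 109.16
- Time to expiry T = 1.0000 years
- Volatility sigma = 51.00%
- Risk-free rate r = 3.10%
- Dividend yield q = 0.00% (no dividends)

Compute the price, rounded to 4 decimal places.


Answer: Price = 16.6480

Derivation:
d1 = (ln(S/K) + (r - q + 0.5*sigma^2) * T) / (sigma * sqrt(T)) = 0.09770540
d2 = d1 - sigma * sqrt(T) = -0.41229460
exp(-rT) = 0.96947557; exp(-qT) = 1.00000000
C = S_0 * exp(-qT) * N(d1) - K * exp(-rT) * N(d2)
N(d1) = 0.53891689; N(d2) = 0.34006175
C = 97.6700 * 1.00000000 * 0.53891689 - 109.1600 * 0.96947557 * 0.34006175 = 16.6480


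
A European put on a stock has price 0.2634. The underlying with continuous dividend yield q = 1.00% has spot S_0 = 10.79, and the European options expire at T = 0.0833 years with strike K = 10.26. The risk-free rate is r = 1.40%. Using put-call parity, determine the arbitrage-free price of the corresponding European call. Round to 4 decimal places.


Answer: Call price = 0.7964

Derivation:
Put-call parity: C - P = S_0 * exp(-qT) - K * exp(-rT).
S_0 * exp(-qT) = 10.7900 * 0.99916735 = 10.78101567
K * exp(-rT) = 10.2600 * 0.99883448 = 10.24804176
C = P + S*exp(-qT) - K*exp(-rT)
C = 0.2634 + 10.78101567 - 10.24804176 = 0.7964


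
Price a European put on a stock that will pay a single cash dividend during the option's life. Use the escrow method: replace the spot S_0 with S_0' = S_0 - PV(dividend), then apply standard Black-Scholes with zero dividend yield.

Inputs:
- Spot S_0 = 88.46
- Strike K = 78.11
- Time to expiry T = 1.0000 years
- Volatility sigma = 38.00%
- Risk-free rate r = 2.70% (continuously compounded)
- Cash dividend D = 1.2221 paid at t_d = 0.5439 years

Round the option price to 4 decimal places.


PV(D) = D * exp(-r * t_d) = 1.2221 * 0.98542200 = 1.20428423
S_0' = S_0 - PV(D) = 88.4600 - 1.20428423 = 87.25571577
d1 = (ln(S_0'/K) + (r + sigma^2/2)*T) / (sigma*sqrt(T)) = 0.55243416
d2 = d1 - sigma*sqrt(T) = 0.17243416
exp(-rT) = 0.97336124
N(-d1) = 0.29032547; N(-d2) = 0.43154811
P = K * exp(-rT) * N(-d2) - S_0' * N(-d1) = 78.1100 * 0.97336124 * 0.43154811 - 87.25571577 * 0.29032547 = 7.4777

Answer: Price = 7.4777


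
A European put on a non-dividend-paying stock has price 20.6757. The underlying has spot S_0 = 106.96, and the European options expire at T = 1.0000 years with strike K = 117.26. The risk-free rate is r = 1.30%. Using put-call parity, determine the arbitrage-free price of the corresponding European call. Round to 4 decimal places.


Put-call parity: C - P = S_0 * exp(-qT) - K * exp(-rT).
S_0 * exp(-qT) = 106.9600 * 1.00000000 = 106.96000000
K * exp(-rT) = 117.2600 * 0.98708414 = 115.74548567
C = P + S*exp(-qT) - K*exp(-rT)
C = 20.6757 + 106.96000000 - 115.74548567 = 11.8902

Answer: Call price = 11.8902


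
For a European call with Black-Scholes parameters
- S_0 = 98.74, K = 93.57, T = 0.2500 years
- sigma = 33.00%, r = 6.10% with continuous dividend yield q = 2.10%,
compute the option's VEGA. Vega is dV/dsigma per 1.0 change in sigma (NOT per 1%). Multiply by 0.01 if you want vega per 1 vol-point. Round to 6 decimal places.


d1 = 0.4690473548; d2 = 0.3040473548
phi(d1) = 0.3573851441; exp(-qT) = 0.9947637572; exp(-rT) = 0.9848656924
Vega = S * exp(-qT) * phi(d1) * sqrt(T) = 98.7400 * 0.9947637572 * 0.3573851441 * 0.5000000000 = 17.551716

Answer: Vega = 17.551716
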